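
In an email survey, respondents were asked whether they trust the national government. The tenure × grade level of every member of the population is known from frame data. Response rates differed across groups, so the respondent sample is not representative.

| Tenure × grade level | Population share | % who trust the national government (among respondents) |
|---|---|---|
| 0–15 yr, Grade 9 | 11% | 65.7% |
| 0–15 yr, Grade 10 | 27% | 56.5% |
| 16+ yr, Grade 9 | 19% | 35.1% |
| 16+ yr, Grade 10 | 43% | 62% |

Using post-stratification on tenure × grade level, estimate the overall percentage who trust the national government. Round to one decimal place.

Post-stratification weights by population share, not respondent share:
  0–15 yr, Grade 9: 0.11 × 65.7 = 7.227
  0–15 yr, Grade 10: 0.27 × 56.5 = 15.255
  16+ yr, Grade 9: 0.19 × 35.1 = 6.669
  16+ yr, Grade 10: 0.43 × 62 = 26.66
Post-stratified estimate = 55.811 → 55.8%.

55.8%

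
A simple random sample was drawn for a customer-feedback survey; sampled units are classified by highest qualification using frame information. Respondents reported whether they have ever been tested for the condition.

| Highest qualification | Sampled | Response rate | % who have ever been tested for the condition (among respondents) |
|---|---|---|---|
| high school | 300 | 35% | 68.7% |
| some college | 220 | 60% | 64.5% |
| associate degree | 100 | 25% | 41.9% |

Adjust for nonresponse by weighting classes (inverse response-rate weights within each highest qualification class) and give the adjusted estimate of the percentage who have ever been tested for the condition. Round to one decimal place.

Weighting each respondent by the inverse class response rate inflates each class back to its sampled size, so the class weight is n_sampled:
  high school: 300 × 68.7 = 20,610
  some college: 220 × 64.5 = 14,190
  associate degree: 100 × 41.9 = 4190
Adjusted estimate = 38,990 / 620 = 62.8871 → 62.9%.

62.9%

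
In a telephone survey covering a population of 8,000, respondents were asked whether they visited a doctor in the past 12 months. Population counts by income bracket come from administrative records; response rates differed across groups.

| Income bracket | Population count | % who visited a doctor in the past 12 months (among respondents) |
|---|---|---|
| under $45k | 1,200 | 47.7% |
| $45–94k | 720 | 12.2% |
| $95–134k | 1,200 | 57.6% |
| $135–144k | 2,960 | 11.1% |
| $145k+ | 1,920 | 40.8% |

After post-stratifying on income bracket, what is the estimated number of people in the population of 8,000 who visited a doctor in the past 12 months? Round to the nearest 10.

Apply each group's respondent rate to its population count:
  under $45k: 1,200 × 47.7% = 572.4
  $45–94k: 720 × 12.2% = 87.84
  $95–134k: 1,200 × 57.6% = 691.2
  $135–144k: 2,960 × 11.1% = 328.56
  $145k+: 1,920 × 40.8% = 783.36
Estimated total = 2463.36 → 2,460.

2,460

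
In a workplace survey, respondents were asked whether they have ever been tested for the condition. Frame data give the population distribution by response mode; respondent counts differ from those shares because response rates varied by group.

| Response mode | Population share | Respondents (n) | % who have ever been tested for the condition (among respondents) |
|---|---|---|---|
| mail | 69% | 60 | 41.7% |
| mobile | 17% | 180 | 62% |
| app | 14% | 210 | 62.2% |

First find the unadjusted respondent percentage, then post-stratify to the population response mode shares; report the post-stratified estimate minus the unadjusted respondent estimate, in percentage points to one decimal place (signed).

-11.4 percentage points

Unadjusted (pooled respondent) estimate weights by respondent counts:
  (60/450)×41.7 + (180/450)×62 + (210/450)×62.2 = 59.3867%
Post-stratifying to population shares instead:
  0.69×41.7 + 0.17×62 + 0.14×62.2 = 48.021%
Difference = 48.021 − 59.3867 = -11.3657 pp.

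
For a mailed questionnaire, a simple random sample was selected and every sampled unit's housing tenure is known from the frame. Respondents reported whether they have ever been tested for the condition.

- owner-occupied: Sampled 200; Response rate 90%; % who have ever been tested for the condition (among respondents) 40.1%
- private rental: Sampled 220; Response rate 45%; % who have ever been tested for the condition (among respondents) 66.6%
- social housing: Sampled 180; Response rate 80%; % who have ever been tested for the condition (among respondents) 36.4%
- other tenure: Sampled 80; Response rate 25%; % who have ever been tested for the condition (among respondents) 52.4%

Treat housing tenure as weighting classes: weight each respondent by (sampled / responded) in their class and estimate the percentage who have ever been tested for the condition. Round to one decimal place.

49.1%

With weight = n_sampled/n_responded per class, the weighted class total is n_sampled:
  owner-occupied: 200 × 40.1 = 8020
  private rental: 220 × 66.6 = 14652
  social housing: 180 × 36.4 = 6552
  other tenure: 80 × 52.4 = 4192
Adjusted estimate = 33,416 / 680 = 49.1412 → 49.1%.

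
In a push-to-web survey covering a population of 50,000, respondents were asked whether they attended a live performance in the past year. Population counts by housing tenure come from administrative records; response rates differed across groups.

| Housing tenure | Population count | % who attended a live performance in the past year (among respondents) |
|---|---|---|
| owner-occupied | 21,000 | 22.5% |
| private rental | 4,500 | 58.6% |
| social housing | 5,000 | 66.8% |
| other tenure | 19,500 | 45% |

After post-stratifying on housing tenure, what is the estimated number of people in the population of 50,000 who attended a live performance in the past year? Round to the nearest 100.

Estimated count per cell = population count × respondent percentage:
  owner-occupied: 21,000 × 22.5% = 4725
  private rental: 4,500 × 58.6% = 2637
  social housing: 5,000 × 66.8% = 3340
  other tenure: 19,500 × 45% = 8775
Estimated total = 19,477 → 19,500.

19,500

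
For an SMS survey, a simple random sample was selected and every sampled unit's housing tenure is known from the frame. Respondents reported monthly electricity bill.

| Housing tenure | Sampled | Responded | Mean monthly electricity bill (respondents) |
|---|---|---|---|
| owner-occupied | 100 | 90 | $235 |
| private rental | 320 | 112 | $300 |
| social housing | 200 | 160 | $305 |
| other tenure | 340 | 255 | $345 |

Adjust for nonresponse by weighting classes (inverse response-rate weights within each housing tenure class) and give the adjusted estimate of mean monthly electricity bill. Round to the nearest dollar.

$310

Response rates by class: owner-occupied 90/100 = 90%, private rental 112/320 = 35%, social housing 160/200 = 80%, other tenure 255/340 = 75%.
Inverse-response-rate weighting restores each class to its sampled count, so class totals weight by n_sampled:
  owner-occupied: 100 × 235 = 23,500
  private rental: 320 × 300 = 96,000
  social housing: 200 × 305 = 61,000
  other tenure: 340 × 345 = 117,300
Adjusted estimate = 297,800 / 960 = 310.208 → $310.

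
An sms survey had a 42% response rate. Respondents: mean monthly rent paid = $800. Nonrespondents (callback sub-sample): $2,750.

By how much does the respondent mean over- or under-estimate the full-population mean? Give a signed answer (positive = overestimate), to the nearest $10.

Nonresponse fraction = 1 − 0.42 = 0.58.
Bias = (nonresponse fraction) × (respondent mean − nonrespondent mean)
     = 0.58 × (800 − 2750) = 0.58 × -1950 = -1131.

-$1,130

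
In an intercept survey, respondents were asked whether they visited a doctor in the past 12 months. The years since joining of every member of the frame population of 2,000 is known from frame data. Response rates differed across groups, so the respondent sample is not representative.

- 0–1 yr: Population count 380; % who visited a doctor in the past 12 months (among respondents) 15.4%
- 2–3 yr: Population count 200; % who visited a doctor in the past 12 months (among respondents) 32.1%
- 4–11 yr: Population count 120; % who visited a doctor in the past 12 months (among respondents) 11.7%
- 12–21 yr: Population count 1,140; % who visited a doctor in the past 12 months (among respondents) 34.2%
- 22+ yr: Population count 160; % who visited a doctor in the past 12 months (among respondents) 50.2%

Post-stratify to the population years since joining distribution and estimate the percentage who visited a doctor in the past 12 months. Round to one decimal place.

Weight each group's respondent value by its population share:
  0–1 yr: (380/2,000) × 15.4 = 2.926
  2–3 yr: (200/2,000) × 32.1 = 3.21
  4–11 yr: (120/2,000) × 11.7 = 0.702
  12–21 yr: (1,140/2,000) × 34.2 = 19.494
  22+ yr: (160/2,000) × 50.2 = 4.016
Post-stratified estimate = 30.348 → 30.3%.

30.3%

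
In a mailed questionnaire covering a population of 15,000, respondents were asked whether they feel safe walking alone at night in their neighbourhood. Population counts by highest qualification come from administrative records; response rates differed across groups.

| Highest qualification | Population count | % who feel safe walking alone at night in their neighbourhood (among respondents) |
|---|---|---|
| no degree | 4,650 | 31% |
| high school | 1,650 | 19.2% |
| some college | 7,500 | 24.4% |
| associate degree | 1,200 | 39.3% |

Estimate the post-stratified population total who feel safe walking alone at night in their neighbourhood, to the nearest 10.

Each cell contributes its population count × the respondent rate:
  no degree: 4,650 × 31% = 1441.5
  high school: 1,650 × 19.2% = 316.8
  some college: 7,500 × 24.4% = 1830
  associate degree: 1,200 × 39.3% = 471.6
Estimated total = 4059.9 → 4,060.

4,060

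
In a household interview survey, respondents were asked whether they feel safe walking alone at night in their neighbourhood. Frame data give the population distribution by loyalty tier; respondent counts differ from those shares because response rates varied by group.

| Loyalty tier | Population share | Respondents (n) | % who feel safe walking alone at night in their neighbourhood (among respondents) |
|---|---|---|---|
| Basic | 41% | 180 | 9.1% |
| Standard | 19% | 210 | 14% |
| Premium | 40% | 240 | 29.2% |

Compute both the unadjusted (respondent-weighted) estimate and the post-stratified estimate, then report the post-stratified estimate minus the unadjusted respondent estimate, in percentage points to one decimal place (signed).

-0.3 percentage points

Without adjustment, the pooled respondent share is:
  (180/630)×9.1 + (210/630)×14 + (240/630)×29.2 = 18.3905%
Post-stratifying to population shares instead:
  0.41×9.1 + 0.19×14 + 0.4×29.2 = 18.071%
Difference = 18.071 − 18.3905 = -0.3195 pp.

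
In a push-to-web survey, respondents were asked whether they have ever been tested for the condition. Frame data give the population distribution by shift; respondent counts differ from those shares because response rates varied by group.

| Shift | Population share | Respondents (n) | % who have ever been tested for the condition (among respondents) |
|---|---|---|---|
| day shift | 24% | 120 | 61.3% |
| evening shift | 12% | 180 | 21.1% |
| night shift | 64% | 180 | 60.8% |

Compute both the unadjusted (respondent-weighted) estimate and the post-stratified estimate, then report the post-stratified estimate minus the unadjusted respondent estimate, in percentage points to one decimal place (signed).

Unadjusted (pooled respondent) estimate weights by respondent counts:
  (120/480)×61.3 + (180/480)×21.1 + (180/480)×60.8 = 46.0375%
Post-stratified estimate weights by population shares:
  0.24×61.3 + 0.12×21.1 + 0.64×60.8 = 56.156%
Difference = 56.156 − 46.0375 = 10.1185 pp.

+10.1 percentage points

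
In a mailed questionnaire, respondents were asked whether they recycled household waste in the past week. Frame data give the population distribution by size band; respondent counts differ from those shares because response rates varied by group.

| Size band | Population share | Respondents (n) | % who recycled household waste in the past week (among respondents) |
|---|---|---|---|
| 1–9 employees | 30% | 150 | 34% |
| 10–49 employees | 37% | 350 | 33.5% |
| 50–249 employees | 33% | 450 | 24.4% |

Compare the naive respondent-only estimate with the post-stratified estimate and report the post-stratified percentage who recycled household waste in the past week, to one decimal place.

Without adjustment, the pooled respondent share is:
  (150/950)×34 + (350/950)×33.5 + (450/950)×24.4 = 29.2684%
Reweighting by population size band shares:
  0.3×34 + 0.37×33.5 + 0.33×24.4 = 30.647%

30.6%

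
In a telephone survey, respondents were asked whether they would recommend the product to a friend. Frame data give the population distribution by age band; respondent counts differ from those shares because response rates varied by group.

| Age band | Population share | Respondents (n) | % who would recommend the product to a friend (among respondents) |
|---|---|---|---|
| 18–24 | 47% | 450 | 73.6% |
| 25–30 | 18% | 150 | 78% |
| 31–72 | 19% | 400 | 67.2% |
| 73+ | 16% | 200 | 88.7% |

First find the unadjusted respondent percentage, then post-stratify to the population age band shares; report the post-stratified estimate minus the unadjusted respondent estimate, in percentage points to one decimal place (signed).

Without adjustment, the pooled respondent share is:
  (450/1200)×73.6 + (150/1200)×78 + (400/1200)×67.2 + (200/1200)×88.7 = 74.5333%
Reweighting by population age band shares:
  0.47×73.6 + 0.18×78 + 0.19×67.2 + 0.16×88.7 = 75.592%
Difference = 75.592 − 74.5333 = 1.0587 pp.

+1.1 percentage points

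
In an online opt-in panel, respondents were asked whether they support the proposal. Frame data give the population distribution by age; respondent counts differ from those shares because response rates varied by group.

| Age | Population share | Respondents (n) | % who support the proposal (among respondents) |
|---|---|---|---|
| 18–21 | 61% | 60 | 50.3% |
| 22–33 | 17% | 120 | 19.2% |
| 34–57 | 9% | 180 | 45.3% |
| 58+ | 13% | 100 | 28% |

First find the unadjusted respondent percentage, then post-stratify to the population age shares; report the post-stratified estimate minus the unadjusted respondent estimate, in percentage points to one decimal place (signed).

+6.3 percentage points

Without adjustment, the pooled respondent share is:
  (60/460)×50.3 + (120/460)×19.2 + (180/460)×45.3 + (100/460)×28 = 35.3826%
Reweighting by population age shares:
  0.61×50.3 + 0.17×19.2 + 0.09×45.3 + 0.13×28 = 41.664%
Difference = 41.664 − 35.3826 = 6.2814 pp.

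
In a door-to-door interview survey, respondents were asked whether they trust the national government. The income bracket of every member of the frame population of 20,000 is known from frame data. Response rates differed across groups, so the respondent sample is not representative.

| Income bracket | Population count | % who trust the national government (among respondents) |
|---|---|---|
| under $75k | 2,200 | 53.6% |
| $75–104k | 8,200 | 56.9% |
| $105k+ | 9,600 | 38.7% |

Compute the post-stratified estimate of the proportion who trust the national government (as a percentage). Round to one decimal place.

47.8%

Reweight to the known income bracket distribution:
  under $75k: (2,200/20,000) × 53.6 = 5.896
  $75–104k: (8,200/20,000) × 56.9 = 23.329
  $105k+: (9,600/20,000) × 38.7 = 18.576
Post-stratified estimate = 47.801 → 47.8%.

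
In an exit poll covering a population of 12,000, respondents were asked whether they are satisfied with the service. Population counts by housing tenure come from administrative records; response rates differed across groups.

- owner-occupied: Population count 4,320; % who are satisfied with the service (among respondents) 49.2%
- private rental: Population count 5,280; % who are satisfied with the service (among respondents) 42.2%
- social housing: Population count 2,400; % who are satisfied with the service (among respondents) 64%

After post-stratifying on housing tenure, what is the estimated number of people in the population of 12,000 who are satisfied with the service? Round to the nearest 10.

Estimated count per cell = population count × respondent percentage:
  owner-occupied: 4,320 × 49.2% = 2125.44
  private rental: 5,280 × 42.2% = 2228.16
  social housing: 2,400 × 64% = 1536
Estimated total = 5889.6 → 5,890.

5,890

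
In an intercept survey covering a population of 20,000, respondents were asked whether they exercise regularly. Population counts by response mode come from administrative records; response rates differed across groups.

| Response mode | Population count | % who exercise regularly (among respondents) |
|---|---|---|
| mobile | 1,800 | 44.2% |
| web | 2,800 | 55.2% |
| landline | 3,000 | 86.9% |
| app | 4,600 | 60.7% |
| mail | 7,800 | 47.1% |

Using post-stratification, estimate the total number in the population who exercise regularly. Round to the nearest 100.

Each cell contributes its population count × the respondent rate:
  mobile: 1,800 × 44.2% = 795.6
  web: 2,800 × 55.2% = 1545.6
  landline: 3,000 × 86.9% = 2607
  app: 4,600 × 60.7% = 2792.2
  mail: 7,800 × 47.1% = 3673.8
Estimated total = 11414.2 → 11,400.

11,400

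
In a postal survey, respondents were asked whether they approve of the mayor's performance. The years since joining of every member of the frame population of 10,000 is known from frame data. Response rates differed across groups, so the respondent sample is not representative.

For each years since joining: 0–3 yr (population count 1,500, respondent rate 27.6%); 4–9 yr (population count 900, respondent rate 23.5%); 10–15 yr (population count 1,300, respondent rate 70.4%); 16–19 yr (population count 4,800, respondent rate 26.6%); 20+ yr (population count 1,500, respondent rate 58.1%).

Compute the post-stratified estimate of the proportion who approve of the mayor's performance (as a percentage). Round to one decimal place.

36.9%

Weight each group's respondent value by its population share:
  0–3 yr: (1,500/10,000) × 27.6 = 4.14
  4–9 yr: (900/10,000) × 23.5 = 2.115
  10–15 yr: (1,300/10,000) × 70.4 = 9.152
  16–19 yr: (4,800/10,000) × 26.6 = 12.768
  20+ yr: (1,500/10,000) × 58.1 = 8.715
Post-stratified estimate = 36.89 → 36.9%.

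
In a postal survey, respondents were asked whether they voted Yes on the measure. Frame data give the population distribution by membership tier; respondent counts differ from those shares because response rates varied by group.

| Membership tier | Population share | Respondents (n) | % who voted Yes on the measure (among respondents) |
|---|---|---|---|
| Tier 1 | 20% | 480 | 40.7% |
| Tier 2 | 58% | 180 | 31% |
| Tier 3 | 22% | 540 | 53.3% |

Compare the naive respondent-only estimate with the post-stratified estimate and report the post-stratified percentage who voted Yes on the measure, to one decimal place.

37.8%

Naive respondent-only estimate (weights = respondent counts):
  (480/1200)×40.7 + (180/1200)×31 + (540/1200)×53.3 = 44.915%
Post-stratifying to population shares instead:
  0.2×40.7 + 0.58×31 + 0.22×53.3 = 37.846%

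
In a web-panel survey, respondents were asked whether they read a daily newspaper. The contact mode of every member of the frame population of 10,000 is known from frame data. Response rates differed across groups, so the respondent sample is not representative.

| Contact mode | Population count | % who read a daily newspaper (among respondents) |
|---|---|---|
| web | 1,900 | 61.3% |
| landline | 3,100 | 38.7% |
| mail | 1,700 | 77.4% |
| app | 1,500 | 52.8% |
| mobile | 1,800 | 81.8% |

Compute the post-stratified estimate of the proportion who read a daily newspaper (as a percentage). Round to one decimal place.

59.4%

Post-stratification weights by population share, not respondent share:
  web: (1,900/10,000) × 61.3 = 11.647
  landline: (3,100/10,000) × 38.7 = 11.997
  mail: (1,700/10,000) × 77.4 = 13.158
  app: (1,500/10,000) × 52.8 = 7.92
  mobile: (1,800/10,000) × 81.8 = 14.724
Post-stratified estimate = 59.446 → 59.4%.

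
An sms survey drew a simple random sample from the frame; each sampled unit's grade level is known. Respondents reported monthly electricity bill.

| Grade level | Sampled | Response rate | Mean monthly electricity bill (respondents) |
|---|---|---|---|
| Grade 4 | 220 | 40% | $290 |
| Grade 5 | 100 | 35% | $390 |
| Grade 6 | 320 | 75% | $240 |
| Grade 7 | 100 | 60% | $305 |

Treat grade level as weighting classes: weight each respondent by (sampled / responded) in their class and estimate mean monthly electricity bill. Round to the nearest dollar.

Each respondent's weight = sampled/responded in their class; summing within a class gives n_sampled, so:
  Grade 4: 220 × 290 = 63,800
  Grade 5: 100 × 390 = 39,000
  Grade 6: 320 × 240 = 76,800
  Grade 7: 100 × 305 = 30,500
Adjusted estimate = 210,100 / 740 = 283.919 → $284.

$284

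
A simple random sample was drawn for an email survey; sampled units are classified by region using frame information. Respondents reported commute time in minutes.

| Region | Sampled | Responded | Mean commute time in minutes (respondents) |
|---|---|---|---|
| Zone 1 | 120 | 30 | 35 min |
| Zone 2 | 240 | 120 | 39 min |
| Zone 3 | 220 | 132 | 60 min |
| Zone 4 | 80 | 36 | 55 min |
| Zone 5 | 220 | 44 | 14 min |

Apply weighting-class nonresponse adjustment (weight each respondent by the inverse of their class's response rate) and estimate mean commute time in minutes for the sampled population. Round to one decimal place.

38.9

Class response rates: Zone 1 30/120 = 25%, Zone 2 120/240 = 50%, Zone 3 132/220 = 60%, Zone 4 36/80 = 45%, Zone 5 44/220 = 20%.
Weighting each respondent by the inverse class response rate inflates each class back to its sampled size, so the class weight is n_sampled:
  Zone 1: 120 × 35 = 4200
  Zone 2: 240 × 39 = 9360
  Zone 3: 220 × 60 = 13,200
  Zone 4: 80 × 55 = 4400
  Zone 5: 220 × 14 = 3080
Adjusted estimate = 34,240 / 880 = 38.9091 → 38.9.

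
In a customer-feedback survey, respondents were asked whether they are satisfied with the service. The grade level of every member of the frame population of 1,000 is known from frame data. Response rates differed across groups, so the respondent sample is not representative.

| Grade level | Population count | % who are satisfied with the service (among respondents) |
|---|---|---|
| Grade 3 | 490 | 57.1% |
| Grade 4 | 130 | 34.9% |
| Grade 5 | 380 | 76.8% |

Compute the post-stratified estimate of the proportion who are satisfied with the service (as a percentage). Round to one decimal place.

Weight each group's respondent value by its population share:
  Grade 3: (490/1,000) × 57.1 = 27.979
  Grade 4: (130/1,000) × 34.9 = 4.537
  Grade 5: (380/1,000) × 76.8 = 29.184
Post-stratified estimate = 61.7 → 61.7%.

61.7%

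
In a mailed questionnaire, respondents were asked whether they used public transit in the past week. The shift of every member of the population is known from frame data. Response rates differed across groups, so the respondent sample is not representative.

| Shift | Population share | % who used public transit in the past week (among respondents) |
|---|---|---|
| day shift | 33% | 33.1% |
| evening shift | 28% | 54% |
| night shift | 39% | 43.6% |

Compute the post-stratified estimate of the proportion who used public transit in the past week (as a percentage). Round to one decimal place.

43.0%

Each cell contributes population-share × respondent value:
  day shift: 0.33 × 33.1 = 10.923
  evening shift: 0.28 × 54 = 15.12
  night shift: 0.39 × 43.6 = 17.004
Post-stratified estimate = 43.047 → 43.0%.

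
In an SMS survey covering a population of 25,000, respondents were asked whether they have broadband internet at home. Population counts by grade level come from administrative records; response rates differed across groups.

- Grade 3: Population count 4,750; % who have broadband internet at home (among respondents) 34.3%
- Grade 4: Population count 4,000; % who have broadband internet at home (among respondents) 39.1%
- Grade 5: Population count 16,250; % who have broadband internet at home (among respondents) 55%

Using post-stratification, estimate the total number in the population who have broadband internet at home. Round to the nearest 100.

12,100

Each cell contributes its population count × the respondent rate:
  Grade 3: 4,750 × 34.3% = 1629.25
  Grade 4: 4,000 × 39.1% = 1564
  Grade 5: 16,250 × 55% = 8937.5
Estimated total = 12130.8 → 12,100.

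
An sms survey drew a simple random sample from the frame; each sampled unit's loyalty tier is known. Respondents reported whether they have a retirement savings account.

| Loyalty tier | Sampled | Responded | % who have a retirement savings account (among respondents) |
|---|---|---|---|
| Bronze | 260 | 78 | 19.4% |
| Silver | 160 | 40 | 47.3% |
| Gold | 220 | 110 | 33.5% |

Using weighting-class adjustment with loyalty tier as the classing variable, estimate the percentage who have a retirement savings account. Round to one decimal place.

31.2%

Response rates by class: Bronze 78/260 = 30%, Silver 40/160 = 25%, Gold 110/220 = 50%.
Weighting each respondent by the inverse class response rate inflates each class back to its sampled size, so the class weight is n_sampled:
  Bronze: 260 × 19.4 = 5044
  Silver: 160 × 47.3 = 7568
  Gold: 220 × 33.5 = 7370
Adjusted estimate = 19,982 / 640 = 31.2219 → 31.2%.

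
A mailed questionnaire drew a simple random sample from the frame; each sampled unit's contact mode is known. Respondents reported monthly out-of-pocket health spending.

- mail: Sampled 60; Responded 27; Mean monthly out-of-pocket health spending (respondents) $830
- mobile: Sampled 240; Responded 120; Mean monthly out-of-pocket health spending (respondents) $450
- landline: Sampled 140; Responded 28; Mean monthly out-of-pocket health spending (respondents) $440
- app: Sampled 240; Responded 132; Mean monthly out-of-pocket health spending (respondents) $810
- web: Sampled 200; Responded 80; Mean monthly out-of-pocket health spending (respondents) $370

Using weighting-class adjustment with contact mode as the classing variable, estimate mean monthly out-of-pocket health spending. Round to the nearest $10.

Class response rates: mail 27/60 = 45%, mobile 120/240 = 50%, landline 28/140 = 20%, app 132/240 = 55%, web 80/200 = 40%.
Inverse-response-rate weighting restores each class to its sampled count, so class totals weight by n_sampled:
  mail: 60 × 830 = 49,800
  mobile: 240 × 450 = 108,000
  landline: 140 × 440 = 61,600
  app: 240 × 810 = 194,400
  web: 200 × 370 = 74,000
Adjusted estimate = 487,800 / 880 = 554.318 → $550.

$550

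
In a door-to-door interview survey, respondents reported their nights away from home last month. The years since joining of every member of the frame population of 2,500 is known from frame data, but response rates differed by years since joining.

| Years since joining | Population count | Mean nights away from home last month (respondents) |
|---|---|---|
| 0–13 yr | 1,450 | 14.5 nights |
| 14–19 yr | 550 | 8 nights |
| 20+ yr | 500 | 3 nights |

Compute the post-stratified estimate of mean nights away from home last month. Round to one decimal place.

10.8

Post-stratification weights by population share, not respondent share:
  0–13 yr: (1,450/2,500) × 14.5 = 8.41
  14–19 yr: (550/2,500) × 8 = 1.76
  20+ yr: (500/2,500) × 3 = 0.6
Post-stratified estimate = 10.77 → 10.8.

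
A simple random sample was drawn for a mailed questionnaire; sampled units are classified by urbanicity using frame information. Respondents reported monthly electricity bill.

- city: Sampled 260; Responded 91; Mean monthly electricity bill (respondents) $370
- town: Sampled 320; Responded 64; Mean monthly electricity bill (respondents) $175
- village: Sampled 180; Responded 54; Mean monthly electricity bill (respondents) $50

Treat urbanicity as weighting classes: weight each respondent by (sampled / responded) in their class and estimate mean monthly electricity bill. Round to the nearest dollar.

$212

Class response rates: city 91/260 = 35%, town 64/320 = 20%, village 54/180 = 30%.
Inverse-response-rate weighting restores each class to its sampled count, so class totals weight by n_sampled:
  city: 260 × 370 = 96,200
  town: 320 × 175 = 56,000
  village: 180 × 50 = 9000
Adjusted estimate = 161,200 / 760 = 212.105 → $212.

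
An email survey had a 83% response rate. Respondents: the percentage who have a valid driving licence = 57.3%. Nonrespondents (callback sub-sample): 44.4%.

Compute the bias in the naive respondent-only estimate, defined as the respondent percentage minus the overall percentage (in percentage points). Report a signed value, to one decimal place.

Nonresponse fraction = 1 − 0.83 = 0.17.
Bias = (nonresponse fraction) × (respondent percentage − nonrespondent percentage)
     = 0.17 × (57.3 − 44.4) = 0.17 × 12.9 = 2.193.

+2.2 percentage points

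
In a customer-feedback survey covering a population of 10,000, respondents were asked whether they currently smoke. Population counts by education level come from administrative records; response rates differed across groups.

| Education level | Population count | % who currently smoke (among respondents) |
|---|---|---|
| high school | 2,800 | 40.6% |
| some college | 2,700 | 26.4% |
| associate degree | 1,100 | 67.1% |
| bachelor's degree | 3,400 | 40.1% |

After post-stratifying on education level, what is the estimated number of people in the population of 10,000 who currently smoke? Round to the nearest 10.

3,950

Estimated count per cell = population count × respondent percentage:
  high school: 2,800 × 40.6% = 1136.8
  some college: 2,700 × 26.4% = 712.8
  associate degree: 1,100 × 67.1% = 738.1
  bachelor's degree: 3,400 × 40.1% = 1363.4
Estimated total = 3951.1 → 3,950.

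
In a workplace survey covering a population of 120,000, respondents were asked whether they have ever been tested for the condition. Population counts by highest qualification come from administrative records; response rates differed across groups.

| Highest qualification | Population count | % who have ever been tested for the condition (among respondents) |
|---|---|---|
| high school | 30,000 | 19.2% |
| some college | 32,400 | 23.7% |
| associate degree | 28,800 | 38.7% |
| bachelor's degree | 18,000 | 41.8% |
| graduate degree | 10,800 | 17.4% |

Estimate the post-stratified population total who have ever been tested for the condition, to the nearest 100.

34,000

Apply each group's respondent rate to its population count:
  high school: 30,000 × 19.2% = 5760
  some college: 32,400 × 23.7% = 7678.8
  associate degree: 28,800 × 38.7% = 11145.6
  bachelor's degree: 18,000 × 41.8% = 7524
  graduate degree: 10,800 × 17.4% = 1879.2
Estimated total = 33987.6 → 34,000.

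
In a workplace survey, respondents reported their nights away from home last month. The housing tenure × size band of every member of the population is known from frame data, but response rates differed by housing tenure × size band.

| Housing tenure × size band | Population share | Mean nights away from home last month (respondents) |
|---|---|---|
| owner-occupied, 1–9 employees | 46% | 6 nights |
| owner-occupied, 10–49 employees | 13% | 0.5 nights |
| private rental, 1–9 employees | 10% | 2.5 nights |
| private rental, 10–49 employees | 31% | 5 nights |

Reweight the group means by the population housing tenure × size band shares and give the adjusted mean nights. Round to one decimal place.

4.6

Reweight to the known housing tenure × size band distribution:
  owner-occupied, 1–9 employees: 0.46 × 6 = 2.76
  owner-occupied, 10–49 employees: 0.13 × 0.5 = 0.065
  private rental, 1–9 employees: 0.1 × 2.5 = 0.25
  private rental, 10–49 employees: 0.31 × 5 = 1.55
Post-stratified estimate = 4.625 → 4.6.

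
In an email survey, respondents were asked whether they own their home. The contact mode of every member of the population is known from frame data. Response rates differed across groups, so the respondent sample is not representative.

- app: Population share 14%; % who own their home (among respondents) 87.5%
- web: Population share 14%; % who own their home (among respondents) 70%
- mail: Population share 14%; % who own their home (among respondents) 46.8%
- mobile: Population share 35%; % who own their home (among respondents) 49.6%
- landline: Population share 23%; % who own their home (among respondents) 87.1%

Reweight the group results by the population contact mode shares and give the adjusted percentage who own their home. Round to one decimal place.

66.0%

Reweight to the known contact mode distribution:
  app: 0.14 × 87.5 = 12.25
  web: 0.14 × 70 = 9.8
  mail: 0.14 × 46.8 = 6.552
  mobile: 0.35 × 49.6 = 17.36
  landline: 0.23 × 87.1 = 20.033
Post-stratified estimate = 65.995 → 66.0%.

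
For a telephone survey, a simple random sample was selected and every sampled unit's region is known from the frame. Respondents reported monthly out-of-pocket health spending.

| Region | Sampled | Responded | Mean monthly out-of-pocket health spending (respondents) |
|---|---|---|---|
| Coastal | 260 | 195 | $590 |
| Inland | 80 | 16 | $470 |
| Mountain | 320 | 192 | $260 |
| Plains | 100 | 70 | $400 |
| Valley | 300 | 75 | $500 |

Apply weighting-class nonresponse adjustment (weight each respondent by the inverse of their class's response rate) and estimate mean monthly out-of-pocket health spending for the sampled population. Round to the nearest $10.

$440

Response rates by class: Coastal 195/260 = 75%, Inland 16/80 = 20%, Mountain 192/320 = 60%, Plains 70/100 = 70%, Valley 75/300 = 25%.
Each respondent's weight = sampled/responded in their class; summing within a class gives n_sampled, so:
  Coastal: 260 × 590 = 153,400
  Inland: 80 × 470 = 37,600
  Mountain: 320 × 260 = 83,200
  Plains: 100 × 400 = 40,000
  Valley: 300 × 500 = 150,000
Adjusted estimate = 464,200 / 1,060 = 437.925 → $440.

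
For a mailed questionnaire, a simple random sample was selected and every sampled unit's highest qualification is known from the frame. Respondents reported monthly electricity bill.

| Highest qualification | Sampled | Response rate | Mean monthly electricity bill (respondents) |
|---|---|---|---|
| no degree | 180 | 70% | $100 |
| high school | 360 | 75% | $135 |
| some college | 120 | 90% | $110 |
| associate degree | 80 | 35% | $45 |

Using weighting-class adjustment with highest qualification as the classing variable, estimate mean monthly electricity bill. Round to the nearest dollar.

Weighting each respondent by the inverse class response rate inflates each class back to its sampled size, so the class weight is n_sampled:
  no degree: 180 × 100 = 18,000
  high school: 360 × 135 = 48,600
  some college: 120 × 110 = 13,200
  associate degree: 80 × 45 = 3600
Adjusted estimate = 83,400 / 740 = 112.703 → $113.

$113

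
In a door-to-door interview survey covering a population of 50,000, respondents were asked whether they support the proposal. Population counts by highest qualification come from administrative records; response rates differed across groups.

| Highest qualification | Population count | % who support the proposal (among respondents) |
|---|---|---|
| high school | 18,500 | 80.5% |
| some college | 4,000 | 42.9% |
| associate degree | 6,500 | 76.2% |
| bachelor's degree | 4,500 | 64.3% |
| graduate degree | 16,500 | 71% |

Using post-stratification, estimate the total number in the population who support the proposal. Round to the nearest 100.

Estimated count per cell = population count × respondent percentage:
  high school: 18,500 × 80.5% = 14892.5
  some college: 4,000 × 42.9% = 1716
  associate degree: 6,500 × 76.2% = 4953
  bachelor's degree: 4,500 × 64.3% = 2893.5
  graduate degree: 16,500 × 71% = 11,715
Estimated total = 36,170 → 36,200.

36,200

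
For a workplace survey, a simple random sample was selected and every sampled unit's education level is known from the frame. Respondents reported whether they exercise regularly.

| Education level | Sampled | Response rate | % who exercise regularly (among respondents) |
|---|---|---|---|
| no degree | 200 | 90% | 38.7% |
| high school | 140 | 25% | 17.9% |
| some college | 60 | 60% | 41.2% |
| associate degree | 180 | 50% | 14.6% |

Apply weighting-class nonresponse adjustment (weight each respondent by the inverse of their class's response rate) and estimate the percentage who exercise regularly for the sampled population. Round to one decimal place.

26.5%

With weight = n_sampled/n_responded per class, the weighted class total is n_sampled:
  no degree: 200 × 38.7 = 7740
  high school: 140 × 17.9 = 2506
  some college: 60 × 41.2 = 2472
  associate degree: 180 × 14.6 = 2628
Adjusted estimate = 15,346 / 580 = 26.4586 → 26.5%.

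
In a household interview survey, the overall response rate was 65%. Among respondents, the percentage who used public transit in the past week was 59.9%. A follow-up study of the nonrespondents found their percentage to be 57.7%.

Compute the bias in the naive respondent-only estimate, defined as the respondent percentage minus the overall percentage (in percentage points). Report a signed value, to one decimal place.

+0.8 percentage points

Nonresponse fraction = 1 − 0.65 = 0.35.
Bias = (nonresponse fraction) × (respondent percentage − nonrespondent percentage)
     = 0.35 × (59.9 − 57.7) = 0.35 × 2.2 = 0.77.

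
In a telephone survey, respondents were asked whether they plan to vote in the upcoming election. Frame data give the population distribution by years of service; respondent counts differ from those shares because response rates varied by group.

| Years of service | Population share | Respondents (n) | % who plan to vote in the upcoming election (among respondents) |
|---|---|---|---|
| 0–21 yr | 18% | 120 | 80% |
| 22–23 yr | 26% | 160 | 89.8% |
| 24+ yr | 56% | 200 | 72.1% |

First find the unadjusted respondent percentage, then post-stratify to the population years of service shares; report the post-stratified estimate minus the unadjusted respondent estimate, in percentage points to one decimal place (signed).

-1.9 percentage points

Unadjusted (pooled respondent) estimate weights by respondent counts:
  (120/480)×80 + (160/480)×89.8 + (200/480)×72.1 = 79.975%
Post-stratified estimate weights by population shares:
  0.18×80 + 0.26×89.8 + 0.56×72.1 = 78.124%
Difference = 78.124 − 79.975 = -1.851 pp.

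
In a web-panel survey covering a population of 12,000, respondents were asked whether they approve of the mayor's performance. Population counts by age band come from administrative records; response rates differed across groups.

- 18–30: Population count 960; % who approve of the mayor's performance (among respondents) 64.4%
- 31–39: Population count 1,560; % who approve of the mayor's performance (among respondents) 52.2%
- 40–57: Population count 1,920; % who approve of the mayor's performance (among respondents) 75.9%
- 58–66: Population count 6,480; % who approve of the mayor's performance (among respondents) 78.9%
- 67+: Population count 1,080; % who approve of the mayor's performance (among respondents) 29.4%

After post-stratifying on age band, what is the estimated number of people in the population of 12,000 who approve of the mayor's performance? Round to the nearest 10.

8,320

Apply each group's respondent rate to its population count:
  18–30: 960 × 64.4% = 618.24
  31–39: 1,560 × 52.2% = 814.32
  40–57: 1,920 × 75.9% = 1457.28
  58–66: 6,480 × 78.9% = 5112.72
  67+: 1,080 × 29.4% = 317.52
Estimated total = 8320.08 → 8,320.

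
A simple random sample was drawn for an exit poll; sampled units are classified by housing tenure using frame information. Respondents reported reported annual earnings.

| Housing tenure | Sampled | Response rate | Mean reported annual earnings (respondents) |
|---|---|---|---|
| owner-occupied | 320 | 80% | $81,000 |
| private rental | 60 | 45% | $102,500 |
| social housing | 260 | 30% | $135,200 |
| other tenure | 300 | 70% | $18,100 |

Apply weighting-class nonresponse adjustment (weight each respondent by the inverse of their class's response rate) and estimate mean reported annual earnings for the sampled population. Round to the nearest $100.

$77,300

Each respondent's weight = sampled/responded in their class; summing within a class gives n_sampled, so:
  owner-occupied: 320 × 81,000 = 25,920,000
  private rental: 60 × 102,500 = 6,150,000
  social housing: 260 × 135,200 = 35,152,000
  other tenure: 300 × 18,100 = 5,430,000
Adjusted estimate = 72,652,000 / 940 = 77289.4 → $77,300.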